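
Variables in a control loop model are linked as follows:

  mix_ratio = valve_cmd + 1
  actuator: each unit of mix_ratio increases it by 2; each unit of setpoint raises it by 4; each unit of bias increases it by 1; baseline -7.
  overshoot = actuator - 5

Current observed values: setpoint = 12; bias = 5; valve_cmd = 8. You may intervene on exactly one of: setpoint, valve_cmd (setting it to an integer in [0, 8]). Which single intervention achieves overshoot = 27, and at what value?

Intervening on setpoint: with other inputs at their observed values, overshoot = 4*setpoint + 11. Solving for 27 gives setpoint = 4, within [0, 8].
Intervening on valve_cmd: overshoot = 2*valve_cmd + 43. Reaching 27 requires valve_cmd = -8, outside [0, 8].

set setpoint = 4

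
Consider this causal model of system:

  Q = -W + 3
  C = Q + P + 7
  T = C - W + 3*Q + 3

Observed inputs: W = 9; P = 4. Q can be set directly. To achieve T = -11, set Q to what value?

Q = -4

Intervening on Q fixes its value directly, overriding its dependence on W.
Substituting into the C equation gives C = Q + 11.
So T = 4*Q + 5.
Solve 4*Q + 5 = -11: Q = (-11 - 5) / 4 = -4.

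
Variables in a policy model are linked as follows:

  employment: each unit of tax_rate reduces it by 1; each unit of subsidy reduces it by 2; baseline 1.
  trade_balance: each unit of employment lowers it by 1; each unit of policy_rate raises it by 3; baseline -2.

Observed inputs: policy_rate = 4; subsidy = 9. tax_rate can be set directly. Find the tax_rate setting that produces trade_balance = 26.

Substituting into the employment equation gives employment = -tax_rate - 17.
This gives trade_balance = tax_rate + 27.
Solve tax_rate + 27 = 26: tax_rate = (26 - 27) / 1 = -1.

tax_rate = -1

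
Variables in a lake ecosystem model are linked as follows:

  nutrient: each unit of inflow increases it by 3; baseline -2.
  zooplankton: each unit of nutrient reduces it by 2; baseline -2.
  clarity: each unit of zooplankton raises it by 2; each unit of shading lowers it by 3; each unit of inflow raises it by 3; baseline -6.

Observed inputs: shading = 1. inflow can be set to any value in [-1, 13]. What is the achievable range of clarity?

-122 to 4

Substituting into the zooplankton equation gives zooplankton = -6*inflow + 2.
This gives clarity = -9*inflow - 5.
Linear in inflow, so extremes are at the endpoints: inflow = -1 gives clarity = 4; inflow = 13 gives clarity = -122.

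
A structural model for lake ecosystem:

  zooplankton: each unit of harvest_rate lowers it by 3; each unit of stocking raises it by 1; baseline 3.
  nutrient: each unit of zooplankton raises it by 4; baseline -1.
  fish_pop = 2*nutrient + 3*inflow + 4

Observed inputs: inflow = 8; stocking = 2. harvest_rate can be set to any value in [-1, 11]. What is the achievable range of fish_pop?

Substituting into the zooplankton equation gives zooplankton = -3*harvest_rate + 5.
Substituting into the nutrient equation gives nutrient = -12*harvest_rate + 19.
fish_pop becomes -24*harvest_rate + 66.
Linear in harvest_rate, so extremes are at the endpoints: harvest_rate = -1 gives fish_pop = 90; harvest_rate = 11 gives fish_pop = -198.

-198 to 90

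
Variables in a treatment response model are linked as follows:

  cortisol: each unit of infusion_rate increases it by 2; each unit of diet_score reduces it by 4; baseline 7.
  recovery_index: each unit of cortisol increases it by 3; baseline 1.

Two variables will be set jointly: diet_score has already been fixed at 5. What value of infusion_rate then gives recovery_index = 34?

With diet_score held at 5:
Substituting into the cortisol equation gives cortisol = 2*infusion_rate - 13.
So recovery_index = 6*infusion_rate - 38.
Solve 6*infusion_rate - 38 = 34: infusion_rate = (34 + 38) / 6 = 12.

infusion_rate = 12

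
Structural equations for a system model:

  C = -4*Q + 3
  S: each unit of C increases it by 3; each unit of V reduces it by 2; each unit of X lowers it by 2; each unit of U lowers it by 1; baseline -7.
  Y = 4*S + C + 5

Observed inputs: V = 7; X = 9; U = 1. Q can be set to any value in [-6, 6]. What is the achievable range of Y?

-428 to 196

Substituting into the S equation gives S = -12*Q - 31.
Substituting into the Y equation gives Y = -52*Q - 116.
Linear in Q, so extremes are at the endpoints: Q = -6 gives Y = 196; Q = 6 gives Y = -428.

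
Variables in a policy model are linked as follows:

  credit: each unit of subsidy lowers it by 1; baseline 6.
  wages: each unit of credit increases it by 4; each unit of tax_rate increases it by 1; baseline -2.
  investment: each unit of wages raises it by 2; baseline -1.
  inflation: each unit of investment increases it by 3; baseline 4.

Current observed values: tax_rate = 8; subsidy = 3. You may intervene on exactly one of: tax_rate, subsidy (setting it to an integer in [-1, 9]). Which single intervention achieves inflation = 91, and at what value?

Intervening on tax_rate: with other inputs at their observed values, inflation = 6*tax_rate + 61. Solving for 91 gives tax_rate = 5, within [-1, 9].
Intervening on subsidy: inflation = -24*subsidy + 181. Reaching 91 requires subsidy = 15/4, not an integer.

set tax_rate = 5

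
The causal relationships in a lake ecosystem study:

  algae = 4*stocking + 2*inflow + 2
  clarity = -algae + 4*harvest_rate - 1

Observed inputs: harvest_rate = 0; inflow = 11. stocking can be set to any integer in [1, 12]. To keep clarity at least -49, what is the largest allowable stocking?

Substituting into the algae equation gives algae = 4*stocking + 24.
clarity becomes -4*stocking - 25.
Require -4*stocking - 25 ≥ -49, so stocking ≤ 6.
The largest integer in [1, 12] satisfying this is 6.

stocking = 6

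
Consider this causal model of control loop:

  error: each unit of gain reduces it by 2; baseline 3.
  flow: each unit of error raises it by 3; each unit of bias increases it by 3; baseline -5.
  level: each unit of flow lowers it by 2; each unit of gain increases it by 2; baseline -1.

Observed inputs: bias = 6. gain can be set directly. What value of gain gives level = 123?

gain = 12

Substituting into the flow equation gives flow = -6*gain + 22.
Substituting into the level equation gives level = 14*gain - 45.
Solve 14*gain - 45 = 123: gain = (123 + 45) / 14 = 12.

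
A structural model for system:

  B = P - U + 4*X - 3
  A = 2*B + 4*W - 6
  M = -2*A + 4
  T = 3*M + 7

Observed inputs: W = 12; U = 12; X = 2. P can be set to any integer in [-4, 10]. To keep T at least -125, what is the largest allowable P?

Substituting into the B equation gives B = P - 7.
This gives A = 2*P + 28.
Substituting into the M equation gives M = -4*P - 52.
T becomes -12*P - 149.
Require -12*P - 149 ≥ -125, so P ≤ -2.
The largest integer in [-4, 10] satisfying this is -2.

P = -2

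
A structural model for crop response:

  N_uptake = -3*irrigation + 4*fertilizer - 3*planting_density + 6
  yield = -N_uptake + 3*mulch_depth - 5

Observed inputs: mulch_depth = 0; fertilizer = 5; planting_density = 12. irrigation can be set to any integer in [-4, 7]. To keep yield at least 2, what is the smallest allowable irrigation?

irrigation = -1

Substituting into the N_uptake equation gives N_uptake = -3*irrigation - 10.
Substituting into the yield equation gives yield = 3*irrigation + 5.
Require 3*irrigation + 5 ≥ 2, so irrigation ≥ -1.
The smallest integer in [-4, 7] satisfying this is -1.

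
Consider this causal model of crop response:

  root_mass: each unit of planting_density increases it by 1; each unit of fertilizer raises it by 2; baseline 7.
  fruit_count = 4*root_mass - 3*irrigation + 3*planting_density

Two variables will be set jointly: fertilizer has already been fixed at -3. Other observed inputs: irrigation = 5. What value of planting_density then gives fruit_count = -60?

With fertilizer held at -3:
Substituting into the root_mass equation gives root_mass = planting_density + 1.
Substituting into the fruit_count equation gives fruit_count = 7*planting_density - 11.
Solve 7*planting_density - 11 = -60: planting_density = (-60 + 11) / 7 = -7.

planting_density = -7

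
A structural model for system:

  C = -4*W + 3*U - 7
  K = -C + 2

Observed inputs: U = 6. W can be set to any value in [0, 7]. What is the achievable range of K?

Substituting into the C equation gives C = -4*W + 11.
This gives K = 4*W - 9.
Linear in W, so extremes are at the endpoints: W = 0 gives K = -9; W = 7 gives K = 19.

-9 to 19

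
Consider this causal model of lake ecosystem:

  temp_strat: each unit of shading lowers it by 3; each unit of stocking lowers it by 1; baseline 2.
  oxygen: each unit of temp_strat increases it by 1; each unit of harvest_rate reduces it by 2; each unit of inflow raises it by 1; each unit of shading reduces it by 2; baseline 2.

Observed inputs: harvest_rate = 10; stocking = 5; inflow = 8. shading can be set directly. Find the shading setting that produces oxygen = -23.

Substituting into the temp_strat equation gives temp_strat = -3*shading - 3.
Substituting into the oxygen equation gives oxygen = -5*shading - 13.
Solve -5*shading - 13 = -23: shading = (-23 + 13) / -5 = 2.

shading = 2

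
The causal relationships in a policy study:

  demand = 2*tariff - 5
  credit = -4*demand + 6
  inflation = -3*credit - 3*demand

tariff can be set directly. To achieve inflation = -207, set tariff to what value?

Substituting into the credit equation gives credit = -8*tariff + 26.
Substituting into the inflation equation gives inflation = 18*tariff - 63.
Solve 18*tariff - 63 = -207: tariff = (-207 + 63) / 18 = -8.

tariff = -8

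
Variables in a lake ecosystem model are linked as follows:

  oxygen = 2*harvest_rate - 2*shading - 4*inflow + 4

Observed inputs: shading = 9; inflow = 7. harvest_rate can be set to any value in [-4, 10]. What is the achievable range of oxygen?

Substituting into the oxygen equation gives oxygen = 2*harvest_rate - 42.
Linear in harvest_rate, so extremes are at the endpoints: harvest_rate = -4 gives oxygen = -50; harvest_rate = 10 gives oxygen = -22.

-50 to -22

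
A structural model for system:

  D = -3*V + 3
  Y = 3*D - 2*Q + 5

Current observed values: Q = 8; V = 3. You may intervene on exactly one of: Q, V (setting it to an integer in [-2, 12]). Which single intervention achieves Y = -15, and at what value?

set Q = 1

Intervening on Q: with other inputs at their observed values, Y = -2*Q - 13. Solving for -15 gives Q = 1, within [-2, 12].
Intervening on V: Y = -9*V - 2. Reaching -15 requires V = 13/9, not an integer.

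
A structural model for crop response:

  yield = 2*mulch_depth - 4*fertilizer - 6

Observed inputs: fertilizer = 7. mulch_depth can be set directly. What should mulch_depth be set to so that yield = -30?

Substituting into the yield equation gives yield = 2*mulch_depth - 34.
Solve 2*mulch_depth - 34 = -30: mulch_depth = (-30 + 34) / 2 = 2.

mulch_depth = 2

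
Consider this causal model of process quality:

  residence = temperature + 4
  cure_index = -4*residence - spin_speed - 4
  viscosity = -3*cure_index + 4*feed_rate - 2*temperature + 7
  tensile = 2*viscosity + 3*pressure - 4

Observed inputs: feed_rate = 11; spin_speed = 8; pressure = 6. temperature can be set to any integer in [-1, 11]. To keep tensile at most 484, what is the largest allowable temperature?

Substituting into the cure_index equation gives cure_index = -4*temperature - 28.
This gives viscosity = 10*temperature + 135.
Substituting into the tensile equation gives tensile = 20*temperature + 284.
Require 20*temperature + 284 ≤ 484, so temperature ≤ 10.
The largest integer in [-1, 11] satisfying this is 10.

temperature = 10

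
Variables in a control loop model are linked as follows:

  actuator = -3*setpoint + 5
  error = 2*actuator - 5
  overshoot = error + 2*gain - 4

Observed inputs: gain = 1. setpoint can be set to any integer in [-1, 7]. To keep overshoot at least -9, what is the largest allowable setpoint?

Substituting into the error equation gives error = -6*setpoint + 5.
So overshoot = -6*setpoint + 3.
Require -6*setpoint + 3 ≥ -9, so setpoint ≤ 2.
The largest integer in [-1, 7] satisfying this is 2.

setpoint = 2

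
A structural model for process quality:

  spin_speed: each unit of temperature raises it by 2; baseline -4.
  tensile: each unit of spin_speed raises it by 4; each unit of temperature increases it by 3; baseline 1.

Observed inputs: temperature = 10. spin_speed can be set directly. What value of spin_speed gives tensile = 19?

spin_speed = -3

Intervening on spin_speed fixes its value directly, overriding its dependence on temperature.
Substituting into the tensile equation gives tensile = 4*spin_speed + 31.
Solve 4*spin_speed + 31 = 19: spin_speed = (19 - 31) / 4 = -3.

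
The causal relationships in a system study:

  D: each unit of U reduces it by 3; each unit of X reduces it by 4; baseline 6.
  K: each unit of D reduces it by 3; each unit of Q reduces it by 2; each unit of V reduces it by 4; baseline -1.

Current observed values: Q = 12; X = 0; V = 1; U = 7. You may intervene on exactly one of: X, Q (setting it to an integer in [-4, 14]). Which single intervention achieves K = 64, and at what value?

set X = 4

Intervening on X: with other inputs at their observed values, K = 12*X + 16. Solving for 64 gives X = 4, within [-4, 14].
Intervening on Q: K = -2*Q + 40. Reaching 64 requires Q = -12, outside [-4, 14].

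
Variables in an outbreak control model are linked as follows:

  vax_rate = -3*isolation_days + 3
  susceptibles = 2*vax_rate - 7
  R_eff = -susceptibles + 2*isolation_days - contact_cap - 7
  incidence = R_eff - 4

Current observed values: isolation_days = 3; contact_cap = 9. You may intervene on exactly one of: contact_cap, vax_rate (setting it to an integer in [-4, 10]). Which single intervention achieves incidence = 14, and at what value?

Intervening on contact_cap: with other inputs at their observed values, incidence = -contact_cap + 14. Solving for 14 gives contact_cap = 0, within [-4, 10].
Intervening on vax_rate: incidence = -2*vax_rate - 7. Reaching 14 requires vax_rate = -21/2, not an integer.

set contact_cap = 0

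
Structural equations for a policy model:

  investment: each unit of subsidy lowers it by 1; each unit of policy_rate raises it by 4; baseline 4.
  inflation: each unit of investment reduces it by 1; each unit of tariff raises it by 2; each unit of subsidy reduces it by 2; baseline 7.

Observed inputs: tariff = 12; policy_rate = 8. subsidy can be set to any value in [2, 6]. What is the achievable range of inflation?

Substituting into the investment equation gives investment = -subsidy + 36.
Substituting into the inflation equation gives inflation = -subsidy - 5.
Linear in subsidy, so extremes are at the endpoints: subsidy = 2 gives inflation = -7; subsidy = 6 gives inflation = -11.

-11 to -7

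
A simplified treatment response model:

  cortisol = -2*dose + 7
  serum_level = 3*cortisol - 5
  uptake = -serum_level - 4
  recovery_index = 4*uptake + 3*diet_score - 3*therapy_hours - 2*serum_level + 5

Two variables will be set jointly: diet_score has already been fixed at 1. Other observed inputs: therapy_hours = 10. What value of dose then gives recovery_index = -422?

With diet_score held at 1:
Substituting into the serum_level equation gives serum_level = -6*dose + 16.
Substituting into the uptake equation gives uptake = 6*dose - 20.
So recovery_index = 36*dose - 134.
Solve 36*dose - 134 = -422: dose = (-422 + 134) / 36 = -8.

dose = -8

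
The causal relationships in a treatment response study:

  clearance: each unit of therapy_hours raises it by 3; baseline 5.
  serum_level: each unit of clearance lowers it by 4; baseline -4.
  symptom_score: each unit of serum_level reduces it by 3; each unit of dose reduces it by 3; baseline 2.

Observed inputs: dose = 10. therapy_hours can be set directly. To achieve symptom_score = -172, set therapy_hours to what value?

Substituting into the serum_level equation gives serum_level = -12*therapy_hours - 24.
Substituting into the symptom_score equation gives symptom_score = 36*therapy_hours + 44.
Solve 36*therapy_hours + 44 = -172: therapy_hours = (-172 - 44) / 36 = -6.

therapy_hours = -6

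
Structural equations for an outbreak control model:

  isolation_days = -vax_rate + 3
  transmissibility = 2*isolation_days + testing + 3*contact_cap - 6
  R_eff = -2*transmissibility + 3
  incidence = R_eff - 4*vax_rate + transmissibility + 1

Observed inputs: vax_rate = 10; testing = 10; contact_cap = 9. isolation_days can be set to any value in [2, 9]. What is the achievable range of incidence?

Intervening on isolation_days fixes its value directly, overriding its dependence on vax_rate.
Substituting into the transmissibility equation gives transmissibility = 2*isolation_days + 31.
Substituting into the R_eff equation gives R_eff = -4*isolation_days - 59.
Substituting into the incidence equation gives incidence = -2*isolation_days - 67.
Linear in isolation_days, so extremes are at the endpoints: isolation_days = 2 gives incidence = -71; isolation_days = 9 gives incidence = -85.

-85 to -71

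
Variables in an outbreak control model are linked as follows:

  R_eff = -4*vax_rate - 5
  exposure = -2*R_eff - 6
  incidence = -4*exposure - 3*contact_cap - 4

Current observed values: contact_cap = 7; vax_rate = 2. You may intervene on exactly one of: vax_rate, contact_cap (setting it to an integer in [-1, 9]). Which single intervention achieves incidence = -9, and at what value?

set vax_rate = -1

Intervening on vax_rate: with other inputs at their observed values, incidence = -32*vax_rate - 41. Solving for -9 gives vax_rate = -1, within [-1, 9].
Intervening on contact_cap: incidence = -3*contact_cap - 84. Reaching -9 requires contact_cap = -25, outside [-1, 9].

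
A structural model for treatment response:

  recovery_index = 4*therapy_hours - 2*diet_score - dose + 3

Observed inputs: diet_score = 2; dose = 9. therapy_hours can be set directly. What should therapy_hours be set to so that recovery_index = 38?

therapy_hours = 12

Substituting into the recovery_index equation gives recovery_index = 4*therapy_hours - 10.
Solve 4*therapy_hours - 10 = 38: therapy_hours = (38 + 10) / 4 = 12.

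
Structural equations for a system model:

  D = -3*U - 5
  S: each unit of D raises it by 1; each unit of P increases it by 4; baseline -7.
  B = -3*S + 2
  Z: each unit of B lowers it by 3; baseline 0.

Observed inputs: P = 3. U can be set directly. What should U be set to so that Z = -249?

Substituting into the S equation gives S = -3*U.
Substituting into the B equation gives B = 9*U + 2.
Substituting into the Z equation gives Z = -27*U - 6.
Solve -27*U - 6 = -249: U = (-249 + 6) / -27 = 9.

U = 9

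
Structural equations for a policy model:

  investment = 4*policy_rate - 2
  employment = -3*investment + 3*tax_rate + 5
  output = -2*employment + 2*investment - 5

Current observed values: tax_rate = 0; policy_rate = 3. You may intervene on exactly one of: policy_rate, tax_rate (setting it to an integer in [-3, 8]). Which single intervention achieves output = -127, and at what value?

Intervening on policy_rate: with other inputs at their observed values, output = 32*policy_rate - 31. Solving for -127 gives policy_rate = -3, within [-3, 8].
Intervening on tax_rate: output = -6*tax_rate + 65. Reaching -127 requires tax_rate = 32, outside [-3, 8].

set policy_rate = -3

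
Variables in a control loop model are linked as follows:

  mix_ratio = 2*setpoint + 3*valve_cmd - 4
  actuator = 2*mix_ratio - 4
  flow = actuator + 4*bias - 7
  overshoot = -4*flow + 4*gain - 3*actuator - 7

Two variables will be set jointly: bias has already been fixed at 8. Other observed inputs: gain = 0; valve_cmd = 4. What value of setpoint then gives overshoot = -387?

With bias held at 8:
Substituting into the mix_ratio equation gives mix_ratio = 2*setpoint + 8.
Substituting into the actuator equation gives actuator = 4*setpoint + 12.
flow becomes 4*setpoint + 37.
This gives overshoot = -28*setpoint - 191.
Solve -28*setpoint - 191 = -387: setpoint = (-387 + 191) / -28 = 7.

setpoint = 7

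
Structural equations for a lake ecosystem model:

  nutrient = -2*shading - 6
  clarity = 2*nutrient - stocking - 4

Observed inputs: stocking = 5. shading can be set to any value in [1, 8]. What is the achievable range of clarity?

-53 to -25

Substituting into the clarity equation gives clarity = -4*shading - 21.
Linear in shading, so extremes are at the endpoints: shading = 1 gives clarity = -25; shading = 8 gives clarity = -53.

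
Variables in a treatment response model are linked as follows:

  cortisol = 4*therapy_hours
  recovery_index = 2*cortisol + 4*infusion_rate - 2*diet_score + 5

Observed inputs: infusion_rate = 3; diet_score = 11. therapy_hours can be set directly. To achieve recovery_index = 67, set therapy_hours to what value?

therapy_hours = 9

Substituting into the recovery_index equation gives recovery_index = 8*therapy_hours - 5.
Solve 8*therapy_hours - 5 = 67: therapy_hours = (67 + 5) / 8 = 9.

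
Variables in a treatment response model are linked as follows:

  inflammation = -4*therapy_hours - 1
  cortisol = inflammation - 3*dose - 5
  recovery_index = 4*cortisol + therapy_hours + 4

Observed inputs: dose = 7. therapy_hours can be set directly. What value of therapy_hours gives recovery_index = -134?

Substituting into the cortisol equation gives cortisol = -4*therapy_hours - 27.
recovery_index becomes -15*therapy_hours - 104.
Solve -15*therapy_hours - 104 = -134: therapy_hours = (-134 + 104) / -15 = 2.

therapy_hours = 2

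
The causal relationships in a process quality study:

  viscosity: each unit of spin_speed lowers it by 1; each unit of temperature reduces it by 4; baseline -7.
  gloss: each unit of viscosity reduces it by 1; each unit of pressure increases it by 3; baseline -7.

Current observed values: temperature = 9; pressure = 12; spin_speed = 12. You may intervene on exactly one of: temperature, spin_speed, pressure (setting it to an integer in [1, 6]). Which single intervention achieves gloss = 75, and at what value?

set spin_speed = 3

Intervening on temperature: gloss = 4*temperature + 48. Reaching 75 requires temperature = 27/4, not an integer.
Intervening on spin_speed: with other inputs at their observed values, gloss = spin_speed + 72. Solving for 75 gives spin_speed = 3, within [1, 6].
Intervening on pressure: gloss = 3*pressure + 48. Reaching 75 requires pressure = 9, outside [1, 6].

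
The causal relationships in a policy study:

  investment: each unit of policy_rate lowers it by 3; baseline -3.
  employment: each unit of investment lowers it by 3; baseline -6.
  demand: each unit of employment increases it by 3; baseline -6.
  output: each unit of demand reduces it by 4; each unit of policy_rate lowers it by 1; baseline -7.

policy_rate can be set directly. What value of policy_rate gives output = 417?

Substituting into the employment equation gives employment = 9*policy_rate + 3.
Substituting into the demand equation gives demand = 27*policy_rate + 3.
output becomes -109*policy_rate - 19.
Solve -109*policy_rate - 19 = 417: policy_rate = (417 + 19) / -109 = -4.

policy_rate = -4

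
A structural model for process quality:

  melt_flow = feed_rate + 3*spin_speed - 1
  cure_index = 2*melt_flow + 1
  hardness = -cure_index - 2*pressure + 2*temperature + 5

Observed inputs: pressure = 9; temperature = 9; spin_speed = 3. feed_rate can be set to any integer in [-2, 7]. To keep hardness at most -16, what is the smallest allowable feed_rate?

Substituting into the melt_flow equation gives melt_flow = feed_rate + 8.
This gives cure_index = 2*feed_rate + 17.
Substituting into the hardness equation gives hardness = -2*feed_rate - 12.
Require -2*feed_rate - 12 ≤ -16, so feed_rate ≥ 2.
The smallest integer in [-2, 7] satisfying this is 2.

feed_rate = 2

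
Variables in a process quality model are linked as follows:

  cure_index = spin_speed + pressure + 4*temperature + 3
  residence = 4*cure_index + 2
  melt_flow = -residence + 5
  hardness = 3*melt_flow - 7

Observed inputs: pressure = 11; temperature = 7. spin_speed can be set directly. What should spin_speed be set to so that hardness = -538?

spin_speed = 3

Substituting into the cure_index equation gives cure_index = spin_speed + 42.
Substituting into the residence equation gives residence = 4*spin_speed + 170.
Substituting into the melt_flow equation gives melt_flow = -4*spin_speed - 165.
Substituting into the hardness equation gives hardness = -12*spin_speed - 502.
Solve -12*spin_speed - 502 = -538: spin_speed = (-538 + 502) / -12 = 3.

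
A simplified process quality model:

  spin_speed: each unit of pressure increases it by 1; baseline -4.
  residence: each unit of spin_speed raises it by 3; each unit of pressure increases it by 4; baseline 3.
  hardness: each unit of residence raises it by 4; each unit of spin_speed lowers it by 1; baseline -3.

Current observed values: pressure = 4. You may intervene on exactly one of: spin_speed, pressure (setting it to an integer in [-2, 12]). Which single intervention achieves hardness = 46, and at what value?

set pressure = 3

Intervening on spin_speed: hardness = 11*spin_speed + 73. Reaching 46 requires spin_speed = -27/11, not an integer.
Intervening on pressure: with other inputs at their observed values, hardness = 27*pressure - 35. Solving for 46 gives pressure = 3, within [-2, 12].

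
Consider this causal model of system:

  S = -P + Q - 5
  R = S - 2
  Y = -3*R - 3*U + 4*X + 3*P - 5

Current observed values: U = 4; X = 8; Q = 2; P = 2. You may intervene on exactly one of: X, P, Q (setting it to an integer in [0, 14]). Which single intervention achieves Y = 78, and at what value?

Intervening on X: Y = 4*X + 10. Reaching 78 requires X = 17, outside [0, 14].
Intervening on P: with other inputs at their observed values, Y = 6*P + 30. Solving for 78 gives P = 8, within [0, 14].
Intervening on Q: Y = -3*Q + 48. Reaching 78 requires Q = -10, outside [0, 14].

set P = 8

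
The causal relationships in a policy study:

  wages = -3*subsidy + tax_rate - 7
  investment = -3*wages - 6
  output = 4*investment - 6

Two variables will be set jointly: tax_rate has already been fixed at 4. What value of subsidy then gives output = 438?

subsidy = 12

With tax_rate held at 4:
Substituting into the wages equation gives wages = -3*subsidy - 3.
Substituting into the investment equation gives investment = 9*subsidy + 3.
Substituting into the output equation gives output = 36*subsidy + 6.
Solve 36*subsidy + 6 = 438: subsidy = (438 - 6) / 36 = 12.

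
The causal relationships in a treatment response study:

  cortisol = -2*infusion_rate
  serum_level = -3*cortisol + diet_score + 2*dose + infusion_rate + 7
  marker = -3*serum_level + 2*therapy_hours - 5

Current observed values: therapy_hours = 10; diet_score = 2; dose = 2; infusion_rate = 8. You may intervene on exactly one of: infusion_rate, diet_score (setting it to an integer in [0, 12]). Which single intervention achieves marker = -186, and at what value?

Intervening on infusion_rate: marker = -21*infusion_rate - 24. Reaching -186 requires infusion_rate = 54/7, not an integer.
Intervening on diet_score: with other inputs at their observed values, marker = -3*diet_score - 186. Solving for -186 gives diet_score = 0, within [0, 12].

set diet_score = 0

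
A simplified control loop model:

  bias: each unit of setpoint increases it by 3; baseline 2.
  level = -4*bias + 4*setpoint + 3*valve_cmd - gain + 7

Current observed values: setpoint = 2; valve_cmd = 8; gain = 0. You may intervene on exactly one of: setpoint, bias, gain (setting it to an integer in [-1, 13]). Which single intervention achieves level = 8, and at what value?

Intervening on setpoint: level = -8*setpoint + 23. Reaching 8 requires setpoint = 15/8, not an integer.
Intervening on bias: level = -4*bias + 39. Reaching 8 requires bias = 31/4, not an integer.
Intervening on gain: with other inputs at their observed values, level = -gain + 7. Solving for 8 gives gain = -1, within [-1, 13].

set gain = -1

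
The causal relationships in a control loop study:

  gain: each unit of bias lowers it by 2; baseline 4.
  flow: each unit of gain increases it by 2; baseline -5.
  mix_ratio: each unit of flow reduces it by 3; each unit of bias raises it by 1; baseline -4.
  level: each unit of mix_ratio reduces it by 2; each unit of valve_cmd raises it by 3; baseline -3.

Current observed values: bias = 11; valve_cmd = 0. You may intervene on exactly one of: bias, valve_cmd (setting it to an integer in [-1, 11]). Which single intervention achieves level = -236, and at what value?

set valve_cmd = 9

Intervening on bias: level = -26*bias + 23. Reaching -236 requires bias = 259/26, not an integer.
Intervening on valve_cmd: with other inputs at their observed values, level = 3*valve_cmd - 263. Solving for -236 gives valve_cmd = 9, within [-1, 11].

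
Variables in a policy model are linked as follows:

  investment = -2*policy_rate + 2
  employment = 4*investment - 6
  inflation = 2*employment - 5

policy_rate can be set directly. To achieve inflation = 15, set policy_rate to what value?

policy_rate = -1

Substituting into the employment equation gives employment = -8*policy_rate + 2.
Substituting into the inflation equation gives inflation = -16*policy_rate - 1.
Solve -16*policy_rate - 1 = 15: policy_rate = (15 + 1) / -16 = -1.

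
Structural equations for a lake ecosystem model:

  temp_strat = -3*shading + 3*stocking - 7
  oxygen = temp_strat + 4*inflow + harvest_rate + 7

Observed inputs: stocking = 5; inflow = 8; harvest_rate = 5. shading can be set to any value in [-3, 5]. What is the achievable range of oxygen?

Substituting into the temp_strat equation gives temp_strat = -3*shading + 8.
Substituting into the oxygen equation gives oxygen = -3*shading + 52.
Linear in shading, so extremes are at the endpoints: shading = -3 gives oxygen = 61; shading = 5 gives oxygen = 37.

37 to 61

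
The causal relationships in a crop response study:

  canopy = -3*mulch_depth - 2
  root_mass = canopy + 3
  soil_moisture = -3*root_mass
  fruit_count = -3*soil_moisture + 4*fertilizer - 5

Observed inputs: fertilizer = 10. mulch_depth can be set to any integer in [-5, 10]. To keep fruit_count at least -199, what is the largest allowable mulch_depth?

mulch_depth = 9

Substituting into the root_mass equation gives root_mass = -3*mulch_depth + 1.
Substituting into the soil_moisture equation gives soil_moisture = 9*mulch_depth - 3.
Substituting into the fruit_count equation gives fruit_count = -27*mulch_depth + 44.
Require -27*mulch_depth + 44 ≥ -199, so mulch_depth ≤ 9.
The largest integer in [-5, 10] satisfying this is 9.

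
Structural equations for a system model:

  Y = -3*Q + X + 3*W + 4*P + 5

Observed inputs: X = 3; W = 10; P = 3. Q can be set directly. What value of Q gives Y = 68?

Q = -6

Substituting into the Y equation gives Y = -3*Q + 50.
Solve -3*Q + 50 = 68: Q = (68 - 50) / -3 = -6.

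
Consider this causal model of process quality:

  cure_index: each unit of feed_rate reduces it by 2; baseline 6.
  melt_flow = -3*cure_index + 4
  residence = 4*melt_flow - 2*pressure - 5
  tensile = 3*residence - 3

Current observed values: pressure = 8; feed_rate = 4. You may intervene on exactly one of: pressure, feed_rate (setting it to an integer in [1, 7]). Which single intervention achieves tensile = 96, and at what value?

Intervening on pressure: with other inputs at their observed values, tensile = -6*pressure + 102. Solving for 96 gives pressure = 1, within [1, 7].
Intervening on feed_rate: tensile = 72*feed_rate - 234. Reaching 96 requires feed_rate = 55/12, not an integer.

set pressure = 1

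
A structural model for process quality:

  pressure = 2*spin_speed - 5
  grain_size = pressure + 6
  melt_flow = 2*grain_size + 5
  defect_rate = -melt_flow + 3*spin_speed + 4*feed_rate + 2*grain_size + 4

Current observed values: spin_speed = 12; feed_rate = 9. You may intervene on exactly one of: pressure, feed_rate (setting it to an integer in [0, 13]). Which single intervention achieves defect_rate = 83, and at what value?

set feed_rate = 12

Intervening on pressure: the paths from pressure to defect_rate cancel (net effect zero), leaving defect_rate = 71; 83 is unreachable this way.
Intervening on feed_rate: with other inputs at their observed values, defect_rate = 4*feed_rate + 35. Solving for 83 gives feed_rate = 12, within [0, 13].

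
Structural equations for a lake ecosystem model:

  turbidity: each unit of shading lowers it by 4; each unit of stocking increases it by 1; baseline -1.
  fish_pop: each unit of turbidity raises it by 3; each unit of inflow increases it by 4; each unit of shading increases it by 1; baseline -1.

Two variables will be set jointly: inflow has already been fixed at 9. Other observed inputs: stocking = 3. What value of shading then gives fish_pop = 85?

shading = -4

With inflow held at 9:
Substituting into the turbidity equation gives turbidity = -4*shading + 2.
This gives fish_pop = -11*shading + 41.
Solve -11*shading + 41 = 85: shading = (85 - 41) / -11 = -4.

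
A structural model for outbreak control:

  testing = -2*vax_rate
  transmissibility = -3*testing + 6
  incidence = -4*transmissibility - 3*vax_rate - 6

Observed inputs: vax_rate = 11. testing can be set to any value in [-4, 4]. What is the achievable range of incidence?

-111 to -15

Intervening on testing fixes its value directly, overriding its dependence on vax_rate.
Substituting into the incidence equation gives incidence = 12*testing - 63.
Linear in testing, so extremes are at the endpoints: testing = -4 gives incidence = -111; testing = 4 gives incidence = -15.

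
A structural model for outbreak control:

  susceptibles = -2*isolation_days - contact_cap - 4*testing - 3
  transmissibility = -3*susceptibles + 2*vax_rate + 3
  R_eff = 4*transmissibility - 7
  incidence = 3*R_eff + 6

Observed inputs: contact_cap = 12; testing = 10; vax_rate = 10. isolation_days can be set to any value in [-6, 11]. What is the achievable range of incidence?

1809 to 3033

Substituting into the susceptibles equation gives susceptibles = -2*isolation_days - 55.
Substituting into the transmissibility equation gives transmissibility = 6*isolation_days + 188.
Substituting into the R_eff equation gives R_eff = 24*isolation_days + 745.
Substituting into the incidence equation gives incidence = 72*isolation_days + 2241.
Linear in isolation_days, so extremes are at the endpoints: isolation_days = -6 gives incidence = 1809; isolation_days = 11 gives incidence = 3033.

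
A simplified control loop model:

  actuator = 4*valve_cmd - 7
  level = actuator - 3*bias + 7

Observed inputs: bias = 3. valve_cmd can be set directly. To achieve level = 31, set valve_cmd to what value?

Substituting into the level equation gives level = 4*valve_cmd - 9.
Solve 4*valve_cmd - 9 = 31: valve_cmd = (31 + 9) / 4 = 10.

valve_cmd = 10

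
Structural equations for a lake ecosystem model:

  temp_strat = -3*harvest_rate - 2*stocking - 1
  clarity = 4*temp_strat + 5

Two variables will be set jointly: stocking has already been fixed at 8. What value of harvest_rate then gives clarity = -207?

With stocking held at 8:
Substituting into the temp_strat equation gives temp_strat = -3*harvest_rate - 17.
This gives clarity = -12*harvest_rate - 63.
Solve -12*harvest_rate - 63 = -207: harvest_rate = (-207 + 63) / -12 = 12.

harvest_rate = 12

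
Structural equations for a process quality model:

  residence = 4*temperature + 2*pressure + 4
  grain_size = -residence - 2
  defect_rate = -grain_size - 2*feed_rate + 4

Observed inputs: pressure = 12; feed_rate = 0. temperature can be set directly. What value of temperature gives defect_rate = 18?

Substituting into the residence equation gives residence = 4*temperature + 28.
Substituting into the grain_size equation gives grain_size = -4*temperature - 30.
Substituting into the defect_rate equation gives defect_rate = 4*temperature + 34.
Solve 4*temperature + 34 = 18: temperature = (18 - 34) / 4 = -4.

temperature = -4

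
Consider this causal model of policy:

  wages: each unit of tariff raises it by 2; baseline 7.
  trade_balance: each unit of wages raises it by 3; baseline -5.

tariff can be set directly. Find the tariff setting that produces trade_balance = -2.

tariff = -3

Substituting into the trade_balance equation gives trade_balance = 6*tariff + 16.
Solve 6*tariff + 16 = -2: tariff = (-2 - 16) / 6 = -3.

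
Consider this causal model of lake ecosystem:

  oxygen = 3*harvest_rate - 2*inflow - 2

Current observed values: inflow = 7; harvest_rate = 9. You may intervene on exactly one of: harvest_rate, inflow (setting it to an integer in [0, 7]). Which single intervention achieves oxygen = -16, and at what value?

set harvest_rate = 0

Intervening on harvest_rate: with other inputs at their observed values, oxygen = 3*harvest_rate - 16. Solving for -16 gives harvest_rate = 0, within [0, 7].
Intervening on inflow: oxygen = -2*inflow + 25. Reaching -16 requires inflow = 41/2, not an integer.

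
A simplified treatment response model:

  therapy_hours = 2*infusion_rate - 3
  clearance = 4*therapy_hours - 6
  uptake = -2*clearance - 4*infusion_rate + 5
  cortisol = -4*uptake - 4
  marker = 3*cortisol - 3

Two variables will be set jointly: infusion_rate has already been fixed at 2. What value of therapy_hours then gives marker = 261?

With infusion_rate held at 2:
Intervening on therapy_hours fixes its value directly, overriding its dependence on infusion_rate.
Substituting into the uptake equation gives uptake = -8*therapy_hours + 9.
Substituting into the cortisol equation gives cortisol = 32*therapy_hours - 40.
Substituting into the marker equation gives marker = 96*therapy_hours - 123.
Solve 96*therapy_hours - 123 = 261: therapy_hours = (261 + 123) / 96 = 4.

therapy_hours = 4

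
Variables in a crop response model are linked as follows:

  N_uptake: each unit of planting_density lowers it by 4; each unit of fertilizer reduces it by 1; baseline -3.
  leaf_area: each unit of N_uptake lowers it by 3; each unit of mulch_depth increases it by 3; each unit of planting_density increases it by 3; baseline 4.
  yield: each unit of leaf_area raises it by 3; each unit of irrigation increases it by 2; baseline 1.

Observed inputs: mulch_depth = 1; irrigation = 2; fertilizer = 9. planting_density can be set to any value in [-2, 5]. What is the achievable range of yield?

44 to 359

Substituting into the N_uptake equation gives N_uptake = -4*planting_density - 12.
Substituting into the leaf_area equation gives leaf_area = 15*planting_density + 43.
Substituting into the yield equation gives yield = 45*planting_density + 134.
Linear in planting_density, so extremes are at the endpoints: planting_density = -2 gives yield = 44; planting_density = 5 gives yield = 359.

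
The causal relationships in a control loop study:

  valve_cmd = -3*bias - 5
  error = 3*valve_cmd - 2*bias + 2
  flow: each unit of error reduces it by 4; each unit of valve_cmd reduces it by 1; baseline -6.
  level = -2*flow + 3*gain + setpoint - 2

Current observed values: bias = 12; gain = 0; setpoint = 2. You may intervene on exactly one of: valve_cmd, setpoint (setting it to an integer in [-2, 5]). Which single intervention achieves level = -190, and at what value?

Intervening on valve_cmd: with other inputs at their observed values, level = 26*valve_cmd - 164. Solving for -190 gives valve_cmd = -1, within [-2, 5].
Intervening on setpoint: level = setpoint - 1232. Reaching -190 requires setpoint = 1042, outside [-2, 5].

set valve_cmd = -1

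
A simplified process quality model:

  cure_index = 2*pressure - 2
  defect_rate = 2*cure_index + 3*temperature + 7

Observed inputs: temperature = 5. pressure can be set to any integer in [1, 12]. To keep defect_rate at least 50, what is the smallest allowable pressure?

pressure = 8

Substituting into the defect_rate equation gives defect_rate = 4*pressure + 18.
Require 4*pressure + 18 ≥ 50, so pressure ≥ 8.
The smallest integer in [1, 12] satisfying this is 8.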